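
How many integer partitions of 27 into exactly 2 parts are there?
p(27, 2 parts) = 13

Partitions of n into exactly k parts are in bijection with partitions of n − k into at most k parts (subtract 1 from each part). So p(27, exactly 2) = p(25, parts ≤ 2). Computing via the recurrence p(m, j) = p(m, j−1) + p(m−j, j) gives 13.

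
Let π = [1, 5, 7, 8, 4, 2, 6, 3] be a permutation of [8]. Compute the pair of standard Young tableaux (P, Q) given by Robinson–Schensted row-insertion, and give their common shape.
P = [1, 2, 3, 8] / [4, 6] / [5, 7];  Q = [1, 2, 3, 4] / [5, 7] / [6, 8];  common shape = (4, 2, 2)

Row-insert the values π_1, π_2, … into P one at a time, bumping the leftmost entry strictly greater than the inserted value down to the next row. The recording tableau Q records, in position (i, j), the step at which that cell was added to P.
  Insert 1 (step 1): P = [1];  Q = [1]
  Insert 5 (step 2): P = [1, 5];  Q = [1, 2]
  Insert 7 (step 3): P = [1, 5, 7];  Q = [1, 2, 3]
  Insert 8 (step 4): P = [1, 5, 7, 8];  Q = [1, 2, 3, 4]
  Insert 4 (step 5): P = [1, 4, 7, 8] / [5];  Q = [1, 2, 3, 4] / [5]
  Insert 2 (step 6): P = [1, 2, 7, 8] / [4] / [5];  Q = [1, 2, 3, 4] / [5] / [6]
  Insert 6 (step 7): P = [1, 2, 6, 8] / [4, 7] / [5];  Q = [1, 2, 3, 4] / [5, 7] / [6]
  Insert 3 (step 8): P = [1, 2, 3, 8] / [4, 6] / [5, 7];  Q = [1, 2, 3, 4] / [5, 7] / [6, 8]
Final shape: (4, 2, 2).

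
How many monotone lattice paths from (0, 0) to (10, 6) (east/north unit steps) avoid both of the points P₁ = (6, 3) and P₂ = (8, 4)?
Number of paths = 3610

Inclusion–exclusion. Total paths: C(16, 10) = 8008. Through P₁: C(9, 6)·C(7, 4) = 2940. Through P₂: C(12, 8)·C(4, 2) = 2970. Since P₁ is strictly southwest of P₂, a monotone path through both must visit P₁ then P₂; paths through both = C(9, 6)·C(3, 2)·C(4, 2) = 1512. Avoid both = 8008 − 2940 − 2970 + 1512 = 3610.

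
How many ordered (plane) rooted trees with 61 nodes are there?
C_60 = 1583850964596120042686772779038896

These ordered rooted trees are counted by the Catalan number C_n = (1/(n + 1)) · C(2n, n). For n = 60: C_60 = (1/61) · C(120, 60) = 96614908840363322603893139521372656/61 = 1583850964596120042686772779038896.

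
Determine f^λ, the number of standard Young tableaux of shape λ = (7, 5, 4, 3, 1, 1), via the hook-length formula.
# SYT of shape (7, 5, 4, 3, 1, 1) = 905304400

Hook-length formula: f^λ = n! / Π hook(c), product over all cells c of the Young diagram. For λ = (7, 5, 4, 3, 1, 1), n = 21 boxes. Hook lengths by row (left-to-right, top-to-bottom): [12, 9, 8, 6, 4, 2, 1]; [9, 6, 5, 3, 1]; [7, 4, 3, 1]; [5, 2, 1]; [2]; [1]. Product of hooks = 56435097600. So f^λ = 21! / 56435097600 = 51090942171709440000 / 56435097600 = 905304400.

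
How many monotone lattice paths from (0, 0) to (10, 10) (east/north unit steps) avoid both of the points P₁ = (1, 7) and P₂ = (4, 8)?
Number of paths = 170032

Inclusion–exclusion. Total paths: C(20, 10) = 184756. Through P₁: C(8, 1)·C(12, 9) = 1760. Through P₂: C(12, 4)·C(8, 6) = 13860. Since P₁ is strictly southwest of P₂, a monotone path through both must visit P₁ then P₂; paths through both = C(8, 1)·C(4, 3)·C(8, 6) = 896. Avoid both = 184756 − 1760 − 13860 + 896 = 170032.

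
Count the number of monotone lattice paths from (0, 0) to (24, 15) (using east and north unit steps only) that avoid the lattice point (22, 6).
Number of paths = 25120119960

Total paths from (0, 0) to (24, 15): C(39, 24) = 25140840660. Paths through (22, 6): (paths (0, 0) → (22, 6)) × (paths (22, 6) → (24, 15)) = C(28, 22) · C(11, 2) = 376740 · 55 = 20720700. Avoidance count = 25140840660 − 20720700 = 25120119960.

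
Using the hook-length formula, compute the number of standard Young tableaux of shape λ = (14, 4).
# SYT of shape (14, 4) = 2244

Hook-length formula: f^λ = n! / Π hook(c), product over all cells c of the Young diagram. For λ = (14, 4), n = 18 boxes. Hook lengths by row (left-to-right, top-to-bottom): [15, 14, 13, 12, 10, 9, 8, 7, 6, 5, 4, 3, 2, 1]; [4, 3, 2, 1]. Product of hooks = 2853107712000. So f^λ = 18! / 2853107712000 = 6402373705728000 / 2853107712000 = 2244.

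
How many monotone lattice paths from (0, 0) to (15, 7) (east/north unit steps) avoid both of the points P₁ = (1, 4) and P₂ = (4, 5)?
Number of paths = 158876

Inclusion–exclusion. Total paths: C(22, 15) = 170544. Through P₁: C(5, 1)·C(17, 14) = 3400. Through P₂: C(9, 4)·C(13, 11) = 9828. Since P₁ is strictly southwest of P₂, a monotone path through both must visit P₁ then P₂; paths through both = C(5, 1)·C(4, 3)·C(13, 11) = 1560. Avoid both = 170544 − 3400 − 9828 + 1560 = 158876.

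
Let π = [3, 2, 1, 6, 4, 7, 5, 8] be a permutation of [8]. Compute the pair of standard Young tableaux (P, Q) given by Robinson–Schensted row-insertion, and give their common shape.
P = [1, 4, 5, 8] / [2, 6, 7] / [3];  Q = [1, 4, 6, 8] / [2, 5, 7] / [3];  common shape = (4, 3, 1)

Row-insert the values π_1, π_2, … into P one at a time, bumping the leftmost entry strictly greater than the inserted value down to the next row. The recording tableau Q records, in position (i, j), the step at which that cell was added to P.
  Insert 3 (step 1): P = [3];  Q = [1]
  Insert 2 (step 2): P = [2] / [3];  Q = [1] / [2]
  Insert 1 (step 3): P = [1] / [2] / [3];  Q = [1] / [2] / [3]
  Insert 6 (step 4): P = [1, 6] / [2] / [3];  Q = [1, 4] / [2] / [3]
  Insert 4 (step 5): P = [1, 4] / [2, 6] / [3];  Q = [1, 4] / [2, 5] / [3]
  Insert 7 (step 6): P = [1, 4, 7] / [2, 6] / [3];  Q = [1, 4, 6] / [2, 5] / [3]
  Insert 5 (step 7): P = [1, 4, 5] / [2, 6, 7] / [3];  Q = [1, 4, 6] / [2, 5, 7] / [3]
  Insert 8 (step 8): P = [1, 4, 5, 8] / [2, 6, 7] / [3];  Q = [1, 4, 6, 8] / [2, 5, 7] / [3]
Final shape: (4, 3, 1).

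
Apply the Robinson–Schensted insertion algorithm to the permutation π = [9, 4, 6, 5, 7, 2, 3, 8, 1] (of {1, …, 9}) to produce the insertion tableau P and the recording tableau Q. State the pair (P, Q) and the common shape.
P = [1, 3, 7, 8] / [2, 5] / [4] / [6] / [9];  Q = [1, 3, 5, 8] / [2, 7] / [4] / [6] / [9];  common shape = (4, 2, 1, 1, 1)

Row-insert the values π_1, π_2, … into P one at a time, bumping the leftmost entry strictly greater than the inserted value down to the next row. The recording tableau Q records, in position (i, j), the step at which that cell was added to P.
  Insert 9 (step 1): P = [9];  Q = [1]
  Insert 4 (step 2): P = [4] / [9];  Q = [1] / [2]
  Insert 6 (step 3): P = [4, 6] / [9];  Q = [1, 3] / [2]
  Insert 5 (step 4): P = [4, 5] / [6] / [9];  Q = [1, 3] / [2] / [4]
  Insert 7 (step 5): P = [4, 5, 7] / [6] / [9];  Q = [1, 3, 5] / [2] / [4]
  Insert 2 (step 6): P = [2, 5, 7] / [4] / [6] / [9];  Q = [1, 3, 5] / [2] / [4] / [6]
  Insert 3 (step 7): P = [2, 3, 7] / [4, 5] / [6] / [9];  Q = [1, 3, 5] / [2, 7] / [4] / [6]
  Insert 8 (step 8): P = [2, 3, 7, 8] / [4, 5] / [6] / [9];  Q = [1, 3, 5, 8] / [2, 7] / [4] / [6]
  Insert 1 (step 9): P = [1, 3, 7, 8] / [2, 5] / [4] / [6] / [9];  Q = [1, 3, 5, 8] / [2, 7] / [4] / [6] / [9]
Final shape: (4, 2, 1, 1, 1).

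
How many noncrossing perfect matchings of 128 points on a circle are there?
C_64 = 368479169875816659479009042713546950

These noncrossing handshakes are counted by the Catalan number C_n = (1/(n + 1)) · C(2n, n). For n = 64: C_64 = (1/65) · C(128, 64) = 23951146041928082866135587776380551750/65 = 368479169875816659479009042713546950.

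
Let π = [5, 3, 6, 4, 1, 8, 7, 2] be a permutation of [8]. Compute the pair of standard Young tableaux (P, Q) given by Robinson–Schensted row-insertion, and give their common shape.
P = [1, 2, 7] / [3, 4, 8] / [5, 6];  Q = [1, 3, 6] / [2, 4, 7] / [5, 8];  common shape = (3, 3, 2)

Row-insert the values π_1, π_2, … into P one at a time, bumping the leftmost entry strictly greater than the inserted value down to the next row. The recording tableau Q records, in position (i, j), the step at which that cell was added to P.
  Insert 5 (step 1): P = [5];  Q = [1]
  Insert 3 (step 2): P = [3] / [5];  Q = [1] / [2]
  Insert 6 (step 3): P = [3, 6] / [5];  Q = [1, 3] / [2]
  Insert 4 (step 4): P = [3, 4] / [5, 6];  Q = [1, 3] / [2, 4]
  Insert 1 (step 5): P = [1, 4] / [3, 6] / [5];  Q = [1, 3] / [2, 4] / [5]
  Insert 8 (step 6): P = [1, 4, 8] / [3, 6] / [5];  Q = [1, 3, 6] / [2, 4] / [5]
  Insert 7 (step 7): P = [1, 4, 7] / [3, 6, 8] / [5];  Q = [1, 3, 6] / [2, 4, 7] / [5]
  Insert 2 (step 8): P = [1, 2, 7] / [3, 4, 8] / [5, 6];  Q = [1, 3, 6] / [2, 4, 7] / [5, 8]
Final shape: (3, 3, 2).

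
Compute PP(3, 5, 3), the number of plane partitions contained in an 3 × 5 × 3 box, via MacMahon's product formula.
PP(3, 5, 3) = 14112

Evaluate the triple product over i = 1..3, j = 1..5, k = 1..3. The factors are (2/1) · (3/2) · (4/3) · (3/2) · (4/3) · (5/4) · (4/3) · (5/4) · … (45 factors total). The numerators and denominators telescope so the product is an integer; carrying out the multiplication exactly gives PP(3, 5, 3) = 14112.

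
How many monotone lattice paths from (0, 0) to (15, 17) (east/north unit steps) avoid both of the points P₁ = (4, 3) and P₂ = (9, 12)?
Number of paths = 306290400

Inclusion–exclusion. Total paths: C(32, 15) = 565722720. Through P₁: C(7, 4)·C(25, 11) = 156009000. Through P₂: C(21, 9)·C(11, 6) = 135795660. Since P₁ is strictly southwest of P₂, a monotone path through both must visit P₁ then P₂; paths through both = C(7, 4)·C(14, 5)·C(11, 6) = 32372340. Avoid both = 565722720 − 156009000 − 135795660 + 32372340 = 306290400.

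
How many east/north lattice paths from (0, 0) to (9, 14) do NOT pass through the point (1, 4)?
Number of paths = 598400

Total paths from (0, 0) to (9, 14): C(23, 9) = 817190. Paths through (1, 4): (paths (0, 0) → (1, 4)) × (paths (1, 4) → (9, 14)) = C(5, 1) · C(18, 8) = 5 · 43758 = 218790. Avoidance count = 817190 − 218790 = 598400.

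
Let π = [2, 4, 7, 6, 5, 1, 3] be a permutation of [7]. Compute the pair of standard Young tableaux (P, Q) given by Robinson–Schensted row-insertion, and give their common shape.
P = [1, 3, 5] / [2, 4] / [6] / [7];  Q = [1, 2, 3] / [4, 7] / [5] / [6];  common shape = (3, 2, 1, 1)

Row-insert the values π_1, π_2, … into P one at a time, bumping the leftmost entry strictly greater than the inserted value down to the next row. The recording tableau Q records, in position (i, j), the step at which that cell was added to P.
  Insert 2 (step 1): P = [2];  Q = [1]
  Insert 4 (step 2): P = [2, 4];  Q = [1, 2]
  Insert 7 (step 3): P = [2, 4, 7];  Q = [1, 2, 3]
  Insert 6 (step 4): P = [2, 4, 6] / [7];  Q = [1, 2, 3] / [4]
  Insert 5 (step 5): P = [2, 4, 5] / [6] / [7];  Q = [1, 2, 3] / [4] / [5]
  Insert 1 (step 6): P = [1, 4, 5] / [2] / [6] / [7];  Q = [1, 2, 3] / [4] / [5] / [6]
  Insert 3 (step 7): P = [1, 3, 5] / [2, 4] / [6] / [7];  Q = [1, 2, 3] / [4, 7] / [5] / [6]
Final shape: (3, 2, 1, 1).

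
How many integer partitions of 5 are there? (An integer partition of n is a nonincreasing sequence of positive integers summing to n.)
p(5) = 7

List all partitions of 5: 5, 4+1, 3+2, 3+1+1, 2+2+1, 2+1+1+1, 1+1+1+1+1. Counting them gives p(5) = 7.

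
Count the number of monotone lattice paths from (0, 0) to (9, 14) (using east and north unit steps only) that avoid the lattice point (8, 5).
Number of paths = 804320

Total paths from (0, 0) to (9, 14): C(23, 9) = 817190. Paths through (8, 5): (paths (0, 0) → (8, 5)) × (paths (8, 5) → (9, 14)) = C(13, 8) · C(10, 1) = 1287 · 10 = 12870. Avoidance count = 817190 − 12870 = 804320.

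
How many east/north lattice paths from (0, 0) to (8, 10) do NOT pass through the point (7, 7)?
Number of paths = 30030

Total paths from (0, 0) to (8, 10): C(18, 8) = 43758. Paths through (7, 7): (paths (0, 0) → (7, 7)) × (paths (7, 7) → (8, 10)) = C(14, 7) · C(4, 1) = 3432 · 4 = 13728. Avoidance count = 43758 − 13728 = 30030.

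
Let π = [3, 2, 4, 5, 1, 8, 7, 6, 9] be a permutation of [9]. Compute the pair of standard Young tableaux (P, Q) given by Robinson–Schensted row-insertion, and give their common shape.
P = [1, 4, 5, 6, 9] / [2, 7] / [3, 8];  Q = [1, 3, 4, 6, 9] / [2, 7] / [5, 8];  common shape = (5, 2, 2)

Row-insert the values π_1, π_2, … into P one at a time, bumping the leftmost entry strictly greater than the inserted value down to the next row. The recording tableau Q records, in position (i, j), the step at which that cell was added to P.
  Insert 3 (step 1): P = [3];  Q = [1]
  Insert 2 (step 2): P = [2] / [3];  Q = [1] / [2]
  Insert 4 (step 3): P = [2, 4] / [3];  Q = [1, 3] / [2]
  Insert 5 (step 4): P = [2, 4, 5] / [3];  Q = [1, 3, 4] / [2]
  Insert 1 (step 5): P = [1, 4, 5] / [2] / [3];  Q = [1, 3, 4] / [2] / [5]
  Insert 8 (step 6): P = [1, 4, 5, 8] / [2] / [3];  Q = [1, 3, 4, 6] / [2] / [5]
  Insert 7 (step 7): P = [1, 4, 5, 7] / [2, 8] / [3];  Q = [1, 3, 4, 6] / [2, 7] / [5]
  Insert 6 (step 8): P = [1, 4, 5, 6] / [2, 7] / [3, 8];  Q = [1, 3, 4, 6] / [2, 7] / [5, 8]
  Insert 9 (step 9): P = [1, 4, 5, 6, 9] / [2, 7] / [3, 8];  Q = [1, 3, 4, 6, 9] / [2, 7] / [5, 8]
Final shape: (5, 2, 2).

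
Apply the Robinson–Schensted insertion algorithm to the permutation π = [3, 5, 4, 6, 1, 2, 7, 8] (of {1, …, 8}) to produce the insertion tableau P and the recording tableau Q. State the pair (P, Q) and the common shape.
P = [1, 2, 6, 7, 8] / [3, 4] / [5];  Q = [1, 2, 4, 7, 8] / [3, 6] / [5];  common shape = (5, 2, 1)

Row-insert the values π_1, π_2, … into P one at a time, bumping the leftmost entry strictly greater than the inserted value down to the next row. The recording tableau Q records, in position (i, j), the step at which that cell was added to P.
  Insert 3 (step 1): P = [3];  Q = [1]
  Insert 5 (step 2): P = [3, 5];  Q = [1, 2]
  Insert 4 (step 3): P = [3, 4] / [5];  Q = [1, 2] / [3]
  Insert 6 (step 4): P = [3, 4, 6] / [5];  Q = [1, 2, 4] / [3]
  Insert 1 (step 5): P = [1, 4, 6] / [3] / [5];  Q = [1, 2, 4] / [3] / [5]
  Insert 2 (step 6): P = [1, 2, 6] / [3, 4] / [5];  Q = [1, 2, 4] / [3, 6] / [5]
  Insert 7 (step 7): P = [1, 2, 6, 7] / [3, 4] / [5];  Q = [1, 2, 4, 7] / [3, 6] / [5]
  Insert 8 (step 8): P = [1, 2, 6, 7, 8] / [3, 4] / [5];  Q = [1, 2, 4, 7, 8] / [3, 6] / [5]
Final shape: (5, 2, 1).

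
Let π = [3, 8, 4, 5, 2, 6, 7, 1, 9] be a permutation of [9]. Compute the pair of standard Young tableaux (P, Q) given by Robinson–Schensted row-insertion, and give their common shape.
P = [1, 4, 5, 6, 7, 9] / [2] / [3] / [8];  Q = [1, 2, 4, 6, 7, 9] / [3] / [5] / [8];  common shape = (6, 1, 1, 1)

Row-insert the values π_1, π_2, … into P one at a time, bumping the leftmost entry strictly greater than the inserted value down to the next row. The recording tableau Q records, in position (i, j), the step at which that cell was added to P.
  Insert 3 (step 1): P = [3];  Q = [1]
  Insert 8 (step 2): P = [3, 8];  Q = [1, 2]
  Insert 4 (step 3): P = [3, 4] / [8];  Q = [1, 2] / [3]
  Insert 5 (step 4): P = [3, 4, 5] / [8];  Q = [1, 2, 4] / [3]
  Insert 2 (step 5): P = [2, 4, 5] / [3] / [8];  Q = [1, 2, 4] / [3] / [5]
  Insert 6 (step 6): P = [2, 4, 5, 6] / [3] / [8];  Q = [1, 2, 4, 6] / [3] / [5]
  Insert 7 (step 7): P = [2, 4, 5, 6, 7] / [3] / [8];  Q = [1, 2, 4, 6, 7] / [3] / [5]
  Insert 1 (step 8): P = [1, 4, 5, 6, 7] / [2] / [3] / [8];  Q = [1, 2, 4, 6, 7] / [3] / [5] / [8]
  Insert 9 (step 9): P = [1, 4, 5, 6, 7, 9] / [2] / [3] / [8];  Q = [1, 2, 4, 6, 7, 9] / [3] / [5] / [8]
Final shape: (6, 1, 1, 1).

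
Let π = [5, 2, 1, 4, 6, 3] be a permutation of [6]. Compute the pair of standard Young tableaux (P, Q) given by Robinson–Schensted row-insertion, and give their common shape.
P = [1, 3, 6] / [2, 4] / [5];  Q = [1, 4, 5] / [2, 6] / [3];  common shape = (3, 2, 1)

Row-insert the values π_1, π_2, … into P one at a time, bumping the leftmost entry strictly greater than the inserted value down to the next row. The recording tableau Q records, in position (i, j), the step at which that cell was added to P.
  Insert 5 (step 1): P = [5];  Q = [1]
  Insert 2 (step 2): P = [2] / [5];  Q = [1] / [2]
  Insert 1 (step 3): P = [1] / [2] / [5];  Q = [1] / [2] / [3]
  Insert 4 (step 4): P = [1, 4] / [2] / [5];  Q = [1, 4] / [2] / [3]
  Insert 6 (step 5): P = [1, 4, 6] / [2] / [5];  Q = [1, 4, 5] / [2] / [3]
  Insert 3 (step 6): P = [1, 3, 6] / [2, 4] / [5];  Q = [1, 4, 5] / [2, 6] / [3]
Final shape: (3, 2, 1).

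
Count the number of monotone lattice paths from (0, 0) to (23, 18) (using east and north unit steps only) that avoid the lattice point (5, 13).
Number of paths = 201824335968

Total paths from (0, 0) to (23, 18): C(41, 23) = 202112640600. Paths through (5, 13): (paths (0, 0) → (5, 13)) × (paths (5, 13) → (23, 18)) = C(18, 5) · C(23, 18) = 8568 · 33649 = 288304632. Avoidance count = 202112640600 − 288304632 = 201824335968.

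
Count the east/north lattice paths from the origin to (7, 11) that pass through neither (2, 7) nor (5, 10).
Number of paths = 20439

Inclusion–exclusion. Total paths: C(18, 7) = 31824. Through P₁: C(9, 2)·C(9, 5) = 4536. Through P₂: C(15, 5)·C(3, 2) = 9009. Since P₁ is strictly southwest of P₂, a monotone path through both must visit P₁ then P₂; paths through both = C(9, 2)·C(6, 3)·C(3, 2) = 2160. Avoid both = 31824 − 4536 − 9009 + 2160 = 20439.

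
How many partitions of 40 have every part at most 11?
p(40, parts ≤ 11) = 20298

Use the recurrence p(n, m) = p(n, m−1) + p(n−m, m): either the largest part is < m (count p(n, m−1)) or the largest part is exactly m (remove one copy of m, count p(n−m, m)). With p(0, ·) = 1 this gives p(40, parts ≤ 11) = 20298. (By conjugating Young diagrams, this also counts partitions of 40 into at most 11 parts.)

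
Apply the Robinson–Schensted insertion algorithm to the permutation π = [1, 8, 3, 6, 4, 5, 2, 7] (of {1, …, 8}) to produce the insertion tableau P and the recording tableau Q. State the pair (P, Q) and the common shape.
P = [1, 2, 4, 5, 7] / [3] / [6] / [8];  Q = [1, 2, 4, 6, 8] / [3] / [5] / [7];  common shape = (5, 1, 1, 1)

Row-insert the values π_1, π_2, … into P one at a time, bumping the leftmost entry strictly greater than the inserted value down to the next row. The recording tableau Q records, in position (i, j), the step at which that cell was added to P.
  Insert 1 (step 1): P = [1];  Q = [1]
  Insert 8 (step 2): P = [1, 8];  Q = [1, 2]
  Insert 3 (step 3): P = [1, 3] / [8];  Q = [1, 2] / [3]
  Insert 6 (step 4): P = [1, 3, 6] / [8];  Q = [1, 2, 4] / [3]
  Insert 4 (step 5): P = [1, 3, 4] / [6] / [8];  Q = [1, 2, 4] / [3] / [5]
  Insert 5 (step 6): P = [1, 3, 4, 5] / [6] / [8];  Q = [1, 2, 4, 6] / [3] / [5]
  Insert 2 (step 7): P = [1, 2, 4, 5] / [3] / [6] / [8];  Q = [1, 2, 4, 6] / [3] / [5] / [7]
  Insert 7 (step 8): P = [1, 2, 4, 5, 7] / [3] / [6] / [8];  Q = [1, 2, 4, 6, 8] / [3] / [5] / [7]
Final shape: (5, 1, 1, 1).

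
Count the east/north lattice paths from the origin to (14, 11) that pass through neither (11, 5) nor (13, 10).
Number of paths = 1985812

Inclusion–exclusion. Total paths: C(25, 14) = 4457400. Through P₁: C(16, 11)·C(9, 3) = 366912. Through P₂: C(23, 13)·C(2, 1) = 2288132. Since P₁ is strictly southwest of P₂, a monotone path through both must visit P₁ then P₂; paths through both = C(16, 11)·C(7, 2)·C(2, 1) = 183456. Avoid both = 4457400 − 366912 − 2288132 + 183456 = 1985812.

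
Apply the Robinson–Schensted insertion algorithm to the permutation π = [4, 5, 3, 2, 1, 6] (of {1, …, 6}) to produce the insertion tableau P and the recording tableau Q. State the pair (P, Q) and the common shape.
P = [1, 5, 6] / [2] / [3] / [4];  Q = [1, 2, 6] / [3] / [4] / [5];  common shape = (3, 1, 1, 1)

Row-insert the values π_1, π_2, … into P one at a time, bumping the leftmost entry strictly greater than the inserted value down to the next row. The recording tableau Q records, in position (i, j), the step at which that cell was added to P.
  Insert 4 (step 1): P = [4];  Q = [1]
  Insert 5 (step 2): P = [4, 5];  Q = [1, 2]
  Insert 3 (step 3): P = [3, 5] / [4];  Q = [1, 2] / [3]
  Insert 2 (step 4): P = [2, 5] / [3] / [4];  Q = [1, 2] / [3] / [4]
  Insert 1 (step 5): P = [1, 5] / [2] / [3] / [4];  Q = [1, 2] / [3] / [4] / [5]
  Insert 6 (step 6): P = [1, 5, 6] / [2] / [3] / [4];  Q = [1, 2, 6] / [3] / [4] / [5]
Final shape: (3, 1, 1, 1).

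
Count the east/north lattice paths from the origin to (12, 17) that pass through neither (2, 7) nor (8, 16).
Number of paths = 42468264

Inclusion–exclusion. Total paths: C(29, 12) = 51895935. Through P₁: C(9, 2)·C(20, 10) = 6651216. Through P₂: C(24, 8)·C(5, 4) = 3677355. Since P₁ is strictly southwest of P₂, a monotone path through both must visit P₁ then P₂; paths through both = C(9, 2)·C(15, 6)·C(5, 4) = 900900. Avoid both = 51895935 − 6651216 − 3677355 + 900900 = 42468264.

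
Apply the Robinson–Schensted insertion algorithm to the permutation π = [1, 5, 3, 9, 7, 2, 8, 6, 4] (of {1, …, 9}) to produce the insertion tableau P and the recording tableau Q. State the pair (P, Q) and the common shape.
P = [1, 2, 4, 8] / [3, 6] / [5, 7] / [9];  Q = [1, 2, 4, 7] / [3, 5] / [6, 8] / [9];  common shape = (4, 2, 2, 1)

Row-insert the values π_1, π_2, … into P one at a time, bumping the leftmost entry strictly greater than the inserted value down to the next row. The recording tableau Q records, in position (i, j), the step at which that cell was added to P.
  Insert 1 (step 1): P = [1];  Q = [1]
  Insert 5 (step 2): P = [1, 5];  Q = [1, 2]
  Insert 3 (step 3): P = [1, 3] / [5];  Q = [1, 2] / [3]
  Insert 9 (step 4): P = [1, 3, 9] / [5];  Q = [1, 2, 4] / [3]
  Insert 7 (step 5): P = [1, 3, 7] / [5, 9];  Q = [1, 2, 4] / [3, 5]
  Insert 2 (step 6): P = [1, 2, 7] / [3, 9] / [5];  Q = [1, 2, 4] / [3, 5] / [6]
  Insert 8 (step 7): P = [1, 2, 7, 8] / [3, 9] / [5];  Q = [1, 2, 4, 7] / [3, 5] / [6]
  Insert 6 (step 8): P = [1, 2, 6, 8] / [3, 7] / [5, 9];  Q = [1, 2, 4, 7] / [3, 5] / [6, 8]
  Insert 4 (step 9): P = [1, 2, 4, 8] / [3, 6] / [5, 7] / [9];  Q = [1, 2, 4, 7] / [3, 5] / [6, 8] / [9]
Final shape: (4, 2, 2, 1).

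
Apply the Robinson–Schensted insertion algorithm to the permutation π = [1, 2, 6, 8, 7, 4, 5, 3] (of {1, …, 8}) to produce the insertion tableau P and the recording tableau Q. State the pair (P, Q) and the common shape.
P = [1, 2, 3, 5] / [4, 7] / [6] / [8];  Q = [1, 2, 3, 4] / [5, 7] / [6] / [8];  common shape = (4, 2, 1, 1)

Row-insert the values π_1, π_2, … into P one at a time, bumping the leftmost entry strictly greater than the inserted value down to the next row. The recording tableau Q records, in position (i, j), the step at which that cell was added to P.
  Insert 1 (step 1): P = [1];  Q = [1]
  Insert 2 (step 2): P = [1, 2];  Q = [1, 2]
  Insert 6 (step 3): P = [1, 2, 6];  Q = [1, 2, 3]
  Insert 8 (step 4): P = [1, 2, 6, 8];  Q = [1, 2, 3, 4]
  Insert 7 (step 5): P = [1, 2, 6, 7] / [8];  Q = [1, 2, 3, 4] / [5]
  Insert 4 (step 6): P = [1, 2, 4, 7] / [6] / [8];  Q = [1, 2, 3, 4] / [5] / [6]
  Insert 5 (step 7): P = [1, 2, 4, 5] / [6, 7] / [8];  Q = [1, 2, 3, 4] / [5, 7] / [6]
  Insert 3 (step 8): P = [1, 2, 3, 5] / [4, 7] / [6] / [8];  Q = [1, 2, 3, 4] / [5, 7] / [6] / [8]
Final shape: (4, 2, 1, 1).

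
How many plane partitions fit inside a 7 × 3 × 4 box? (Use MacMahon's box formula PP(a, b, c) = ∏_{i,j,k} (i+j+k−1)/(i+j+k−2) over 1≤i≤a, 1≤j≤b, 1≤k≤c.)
PP(7, 3, 4) = 1557270

Evaluate the triple product over i = 1..7, j = 1..3, k = 1..4. The factors are (2/1) · (3/2) · (4/3) · (5/4) · (3/2) · (4/3) · (5/4) · (6/5) · … (84 factors total). The numerators and denominators telescope so the product is an integer; carrying out the multiplication exactly gives PP(7, 3, 4) = 1557270.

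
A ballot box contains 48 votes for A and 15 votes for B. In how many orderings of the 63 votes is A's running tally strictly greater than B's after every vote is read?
Strict-lead orderings = 63973765569945

Total orderings of the 63 votes with 48 for A: C(63, 48) = 122131734269895. By the Bertrand ballot formula (Cycle Lemma / reflection principle), the number of orderings in which A is strictly ahead of B throughout is (p − q)/(p + q) · C(p + q, p) = (48 − 15)/(48 + 15) · 122131734269895 = 63973765569945.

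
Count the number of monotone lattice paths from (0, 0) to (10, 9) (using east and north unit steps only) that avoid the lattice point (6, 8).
Number of paths = 77363

Total paths from (0, 0) to (10, 9): C(19, 10) = 92378. Paths through (6, 8): (paths (0, 0) → (6, 8)) × (paths (6, 8) → (10, 9)) = C(14, 6) · C(5, 4) = 3003 · 5 = 15015. Avoidance count = 92378 − 15015 = 77363.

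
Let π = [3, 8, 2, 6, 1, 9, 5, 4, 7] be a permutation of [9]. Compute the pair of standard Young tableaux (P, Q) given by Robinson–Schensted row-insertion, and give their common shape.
P = [1, 4, 7] / [2, 5, 9] / [3, 6] / [8];  Q = [1, 2, 6] / [3, 4, 9] / [5, 7] / [8];  common shape = (3, 3, 2, 1)

Row-insert the values π_1, π_2, … into P one at a time, bumping the leftmost entry strictly greater than the inserted value down to the next row. The recording tableau Q records, in position (i, j), the step at which that cell was added to P.
  Insert 3 (step 1): P = [3];  Q = [1]
  Insert 8 (step 2): P = [3, 8];  Q = [1, 2]
  Insert 2 (step 3): P = [2, 8] / [3];  Q = [1, 2] / [3]
  Insert 6 (step 4): P = [2, 6] / [3, 8];  Q = [1, 2] / [3, 4]
  Insert 1 (step 5): P = [1, 6] / [2, 8] / [3];  Q = [1, 2] / [3, 4] / [5]
  Insert 9 (step 6): P = [1, 6, 9] / [2, 8] / [3];  Q = [1, 2, 6] / [3, 4] / [5]
  Insert 5 (step 7): P = [1, 5, 9] / [2, 6] / [3, 8];  Q = [1, 2, 6] / [3, 4] / [5, 7]
  Insert 4 (step 8): P = [1, 4, 9] / [2, 5] / [3, 6] / [8];  Q = [1, 2, 6] / [3, 4] / [5, 7] / [8]
  Insert 7 (step 9): P = [1, 4, 7] / [2, 5, 9] / [3, 6] / [8];  Q = [1, 2, 6] / [3, 4, 9] / [5, 7] / [8]
Final shape: (3, 3, 2, 1).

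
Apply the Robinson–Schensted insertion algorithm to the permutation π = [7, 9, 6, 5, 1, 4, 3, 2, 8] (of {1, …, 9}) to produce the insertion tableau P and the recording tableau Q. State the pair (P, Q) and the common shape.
P = [1, 2, 8] / [3, 9] / [4] / [5] / [6] / [7];  Q = [1, 2, 9] / [3, 6] / [4] / [5] / [7] / [8];  common shape = (3, 2, 1, 1, 1, 1)

Row-insert the values π_1, π_2, … into P one at a time, bumping the leftmost entry strictly greater than the inserted value down to the next row. The recording tableau Q records, in position (i, j), the step at which that cell was added to P.
  Insert 7 (step 1): P = [7];  Q = [1]
  Insert 9 (step 2): P = [7, 9];  Q = [1, 2]
  Insert 6 (step 3): P = [6, 9] / [7];  Q = [1, 2] / [3]
  Insert 5 (step 4): P = [5, 9] / [6] / [7];  Q = [1, 2] / [3] / [4]
  Insert 1 (step 5): P = [1, 9] / [5] / [6] / [7];  Q = [1, 2] / [3] / [4] / [5]
  Insert 4 (step 6): P = [1, 4] / [5, 9] / [6] / [7];  Q = [1, 2] / [3, 6] / [4] / [5]
  Insert 3 (step 7): P = [1, 3] / [4, 9] / [5] / [6] / [7];  Q = [1, 2] / [3, 6] / [4] / [5] / [7]
  Insert 2 (step 8): P = [1, 2] / [3, 9] / [4] / [5] / [6] / [7];  Q = [1, 2] / [3, 6] / [4] / [5] / [7] / [8]
  Insert 8 (step 9): P = [1, 2, 8] / [3, 9] / [4] / [5] / [6] / [7];  Q = [1, 2, 9] / [3, 6] / [4] / [5] / [7] / [8]
Final shape: (3, 2, 1, 1, 1, 1).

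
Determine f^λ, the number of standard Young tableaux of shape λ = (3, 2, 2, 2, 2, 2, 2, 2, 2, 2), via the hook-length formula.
# SYT of shape (3, 2, 2, 2, 2, 2, 2, 2, 2, 2) = 293930

Hook-length formula: f^λ = n! / Π hook(c), product over all cells c of the Young diagram. For λ = (3, 2, 2, 2, 2, 2, 2, 2, 2, 2), n = 21 boxes. Hook lengths by row (left-to-right, top-to-bottom): [12, 11, 1]; [10, 9]; [9, 8]; [8, 7]; [7, 6]; [6, 5]; [5, 4]; [4, 3]; [3, 2]; [2, 1]. Product of hooks = 173820100608000. So f^λ = 21! / 173820100608000 = 51090942171709440000 / 173820100608000 = 293930.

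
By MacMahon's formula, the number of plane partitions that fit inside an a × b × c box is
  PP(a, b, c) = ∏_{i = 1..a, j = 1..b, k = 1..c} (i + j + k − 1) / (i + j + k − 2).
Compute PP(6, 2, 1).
PP(6, 2, 1) = 28

Evaluate the triple product over i = 1..6, j = 1..2, k = 1..1. The factors are (2/1) · (3/2) · (3/2) · (4/3) · (4/3) · (5/4) · (5/4) · (6/5) · … (12 factors total). The numerators and denominators telescope so the product is an integer; carrying out the multiplication exactly gives PP(6, 2, 1) = 28.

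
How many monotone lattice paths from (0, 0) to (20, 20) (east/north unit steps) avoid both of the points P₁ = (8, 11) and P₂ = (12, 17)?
Number of paths = 109686798585

Inclusion–exclusion. Total paths: C(40, 20) = 137846528820. Through P₁: C(19, 8)·C(21, 12) = 22215817260. Through P₂: C(29, 12)·C(11, 8) = 8562829275. Since P₁ is strictly southwest of P₂, a monotone path through both must visit P₁ then P₂; paths through both = C(19, 8)·C(10, 4)·C(11, 8) = 2618916300. Avoid both = 137846528820 − 22215817260 − 8562829275 + 2618916300 = 109686798585.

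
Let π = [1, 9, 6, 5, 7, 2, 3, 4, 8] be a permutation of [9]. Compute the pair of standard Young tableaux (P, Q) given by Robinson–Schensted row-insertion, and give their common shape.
P = [1, 2, 3, 4, 8] / [5, 7] / [6] / [9];  Q = [1, 2, 5, 8, 9] / [3, 7] / [4] / [6];  common shape = (5, 2, 1, 1)

Row-insert the values π_1, π_2, … into P one at a time, bumping the leftmost entry strictly greater than the inserted value down to the next row. The recording tableau Q records, in position (i, j), the step at which that cell was added to P.
  Insert 1 (step 1): P = [1];  Q = [1]
  Insert 9 (step 2): P = [1, 9];  Q = [1, 2]
  Insert 6 (step 3): P = [1, 6] / [9];  Q = [1, 2] / [3]
  Insert 5 (step 4): P = [1, 5] / [6] / [9];  Q = [1, 2] / [3] / [4]
  Insert 7 (step 5): P = [1, 5, 7] / [6] / [9];  Q = [1, 2, 5] / [3] / [4]
  Insert 2 (step 6): P = [1, 2, 7] / [5] / [6] / [9];  Q = [1, 2, 5] / [3] / [4] / [6]
  Insert 3 (step 7): P = [1, 2, 3] / [5, 7] / [6] / [9];  Q = [1, 2, 5] / [3, 7] / [4] / [6]
  Insert 4 (step 8): P = [1, 2, 3, 4] / [5, 7] / [6] / [9];  Q = [1, 2, 5, 8] / [3, 7] / [4] / [6]
  Insert 8 (step 9): P = [1, 2, 3, 4, 8] / [5, 7] / [6] / [9];  Q = [1, 2, 5, 8, 9] / [3, 7] / [4] / [6]
Final shape: (5, 2, 1, 1).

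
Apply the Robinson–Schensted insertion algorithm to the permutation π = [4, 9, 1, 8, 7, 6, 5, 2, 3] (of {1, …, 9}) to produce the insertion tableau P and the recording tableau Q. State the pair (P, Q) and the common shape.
P = [1, 2, 3] / [4, 5] / [6] / [7] / [8] / [9];  Q = [1, 2, 9] / [3, 4] / [5] / [6] / [7] / [8];  common shape = (3, 2, 1, 1, 1, 1)

Row-insert the values π_1, π_2, … into P one at a time, bumping the leftmost entry strictly greater than the inserted value down to the next row. The recording tableau Q records, in position (i, j), the step at which that cell was added to P.
  Insert 4 (step 1): P = [4];  Q = [1]
  Insert 9 (step 2): P = [4, 9];  Q = [1, 2]
  Insert 1 (step 3): P = [1, 9] / [4];  Q = [1, 2] / [3]
  Insert 8 (step 4): P = [1, 8] / [4, 9];  Q = [1, 2] / [3, 4]
  Insert 7 (step 5): P = [1, 7] / [4, 8] / [9];  Q = [1, 2] / [3, 4] / [5]
  Insert 6 (step 6): P = [1, 6] / [4, 7] / [8] / [9];  Q = [1, 2] / [3, 4] / [5] / [6]
  Insert 5 (step 7): P = [1, 5] / [4, 6] / [7] / [8] / [9];  Q = [1, 2] / [3, 4] / [5] / [6] / [7]
  Insert 2 (step 8): P = [1, 2] / [4, 5] / [6] / [7] / [8] / [9];  Q = [1, 2] / [3, 4] / [5] / [6] / [7] / [8]
  Insert 3 (step 9): P = [1, 2, 3] / [4, 5] / [6] / [7] / [8] / [9];  Q = [1, 2, 9] / [3, 4] / [5] / [6] / [7] / [8]
Final shape: (3, 2, 1, 1, 1, 1).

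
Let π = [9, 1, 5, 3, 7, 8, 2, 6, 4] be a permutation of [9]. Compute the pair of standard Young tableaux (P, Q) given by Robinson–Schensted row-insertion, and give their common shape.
P = [1, 2, 4, 8] / [3, 6] / [5, 7] / [9];  Q = [1, 3, 5, 6] / [2, 8] / [4, 9] / [7];  common shape = (4, 2, 2, 1)

Row-insert the values π_1, π_2, … into P one at a time, bumping the leftmost entry strictly greater than the inserted value down to the next row. The recording tableau Q records, in position (i, j), the step at which that cell was added to P.
  Insert 9 (step 1): P = [9];  Q = [1]
  Insert 1 (step 2): P = [1] / [9];  Q = [1] / [2]
  Insert 5 (step 3): P = [1, 5] / [9];  Q = [1, 3] / [2]
  Insert 3 (step 4): P = [1, 3] / [5] / [9];  Q = [1, 3] / [2] / [4]
  Insert 7 (step 5): P = [1, 3, 7] / [5] / [9];  Q = [1, 3, 5] / [2] / [4]
  Insert 8 (step 6): P = [1, 3, 7, 8] / [5] / [9];  Q = [1, 3, 5, 6] / [2] / [4]
  Insert 2 (step 7): P = [1, 2, 7, 8] / [3] / [5] / [9];  Q = [1, 3, 5, 6] / [2] / [4] / [7]
  Insert 6 (step 8): P = [1, 2, 6, 8] / [3, 7] / [5] / [9];  Q = [1, 3, 5, 6] / [2, 8] / [4] / [7]
  Insert 4 (step 9): P = [1, 2, 4, 8] / [3, 6] / [5, 7] / [9];  Q = [1, 3, 5, 6] / [2, 8] / [4, 9] / [7]
Final shape: (4, 2, 2, 1).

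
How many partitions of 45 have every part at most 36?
p(45, parts ≤ 36) = 89067

Use the recurrence p(n, m) = p(n, m−1) + p(n−m, m): either the largest part is < m (count p(n, m−1)) or the largest part is exactly m (remove one copy of m, count p(n−m, m)). With p(0, ·) = 1 this gives p(45, parts ≤ 36) = 89067. (By conjugating Young diagrams, this also counts partitions of 45 into at most 36 parts.)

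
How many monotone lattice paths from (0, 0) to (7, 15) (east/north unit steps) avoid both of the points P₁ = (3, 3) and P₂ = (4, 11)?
Number of paths = 92669

Inclusion–exclusion. Total paths: C(22, 7) = 170544. Through P₁: C(6, 3)·C(16, 4) = 36400. Through P₂: C(15, 4)·C(7, 3) = 47775. Since P₁ is strictly southwest of P₂, a monotone path through both must visit P₁ then P₂; paths through both = C(6, 3)·C(9, 1)·C(7, 3) = 6300. Avoid both = 170544 − 36400 − 47775 + 6300 = 92669.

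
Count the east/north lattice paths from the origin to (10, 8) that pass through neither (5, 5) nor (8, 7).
Number of paths = 17901

Inclusion–exclusion. Total paths: C(18, 10) = 43758. Through P₁: C(10, 5)·C(8, 5) = 14112. Through P₂: C(15, 8)·C(3, 2) = 19305. Since P₁ is strictly southwest of P₂, a monotone path through both must visit P₁ then P₂; paths through both = C(10, 5)·C(5, 3)·C(3, 2) = 7560. Avoid both = 43758 − 14112 − 19305 + 7560 = 17901.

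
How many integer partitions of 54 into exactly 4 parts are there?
p(54, 4 parts) = 1154

Partitions of n into exactly k parts are in bijection with partitions of n − k into at most k parts (subtract 1 from each part). So p(54, exactly 4) = p(50, parts ≤ 4). Computing via the recurrence p(m, j) = p(m, j−1) + p(m−j, j) gives 1154.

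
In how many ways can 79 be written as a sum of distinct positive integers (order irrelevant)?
q(79) = 70488

A partition into distinct parts is a strictly decreasing sequence summing to n. The recurrence d(n, m) = d(n, m−1) + d(n−m, m−1) (use part m at most once) with q(n) = d(n, n) gives q(79) = 70488. (Euler's theorem: # distinct-part partitions = # odd-part partitions.)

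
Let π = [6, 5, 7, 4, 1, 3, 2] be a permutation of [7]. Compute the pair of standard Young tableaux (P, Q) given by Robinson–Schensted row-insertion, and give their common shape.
P = [1, 2] / [3, 7] / [4] / [5] / [6];  Q = [1, 3] / [2, 6] / [4] / [5] / [7];  common shape = (2, 2, 1, 1, 1)

Row-insert the values π_1, π_2, … into P one at a time, bumping the leftmost entry strictly greater than the inserted value down to the next row. The recording tableau Q records, in position (i, j), the step at which that cell was added to P.
  Insert 6 (step 1): P = [6];  Q = [1]
  Insert 5 (step 2): P = [5] / [6];  Q = [1] / [2]
  Insert 7 (step 3): P = [5, 7] / [6];  Q = [1, 3] / [2]
  Insert 4 (step 4): P = [4, 7] / [5] / [6];  Q = [1, 3] / [2] / [4]
  Insert 1 (step 5): P = [1, 7] / [4] / [5] / [6];  Q = [1, 3] / [2] / [4] / [5]
  Insert 3 (step 6): P = [1, 3] / [4, 7] / [5] / [6];  Q = [1, 3] / [2, 6] / [4] / [5]
  Insert 2 (step 7): P = [1, 2] / [3, 7] / [4] / [5] / [6];  Q = [1, 3] / [2, 6] / [4] / [5] / [7]
Final shape: (2, 2, 1, 1, 1).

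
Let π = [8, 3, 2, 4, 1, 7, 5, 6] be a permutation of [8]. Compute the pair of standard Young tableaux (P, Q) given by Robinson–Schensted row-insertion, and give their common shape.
P = [1, 4, 5, 6] / [2, 7] / [3] / [8];  Q = [1, 4, 6, 8] / [2, 7] / [3] / [5];  common shape = (4, 2, 1, 1)

Row-insert the values π_1, π_2, … into P one at a time, bumping the leftmost entry strictly greater than the inserted value down to the next row. The recording tableau Q records, in position (i, j), the step at which that cell was added to P.
  Insert 8 (step 1): P = [8];  Q = [1]
  Insert 3 (step 2): P = [3] / [8];  Q = [1] / [2]
  Insert 2 (step 3): P = [2] / [3] / [8];  Q = [1] / [2] / [3]
  Insert 4 (step 4): P = [2, 4] / [3] / [8];  Q = [1, 4] / [2] / [3]
  Insert 1 (step 5): P = [1, 4] / [2] / [3] / [8];  Q = [1, 4] / [2] / [3] / [5]
  Insert 7 (step 6): P = [1, 4, 7] / [2] / [3] / [8];  Q = [1, 4, 6] / [2] / [3] / [5]
  Insert 5 (step 7): P = [1, 4, 5] / [2, 7] / [3] / [8];  Q = [1, 4, 6] / [2, 7] / [3] / [5]
  Insert 6 (step 8): P = [1, 4, 5, 6] / [2, 7] / [3] / [8];  Q = [1, 4, 6, 8] / [2, 7] / [3] / [5]
Final shape: (4, 2, 1, 1).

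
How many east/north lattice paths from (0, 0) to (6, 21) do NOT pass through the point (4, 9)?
Number of paths = 230945

Total paths from (0, 0) to (6, 21): C(27, 6) = 296010. Paths through (4, 9): (paths (0, 0) → (4, 9)) × (paths (4, 9) → (6, 21)) = C(13, 4) · C(14, 2) = 715 · 91 = 65065. Avoidance count = 296010 − 65065 = 230945.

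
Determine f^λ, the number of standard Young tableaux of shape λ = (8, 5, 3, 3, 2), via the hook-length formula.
# SYT of shape (8, 5, 3, 3, 2) = 444422160

Hook-length formula: f^λ = n! / Π hook(c), product over all cells c of the Young diagram. For λ = (8, 5, 3, 3, 2), n = 21 boxes. Hook lengths by row (left-to-right, top-to-bottom): [12, 11, 9, 6, 5, 3, 2, 1]; [8, 7, 5, 2, 1]; [5, 4, 2]; [4, 3, 1]; [2, 1]. Product of hooks = 114960384000. So f^λ = 21! / 114960384000 = 51090942171709440000 / 114960384000 = 444422160.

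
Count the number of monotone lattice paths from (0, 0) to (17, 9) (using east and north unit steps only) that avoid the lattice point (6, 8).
Number of paths = 3088514

Total paths from (0, 0) to (17, 9): C(26, 17) = 3124550. Paths through (6, 8): (paths (0, 0) → (6, 8)) × (paths (6, 8) → (17, 9)) = C(14, 6) · C(12, 11) = 3003 · 12 = 36036. Avoidance count = 3124550 − 36036 = 3088514.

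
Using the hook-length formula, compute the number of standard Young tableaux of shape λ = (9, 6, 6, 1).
# SYT of shape (9, 6, 6, 1) = 106696590

Hook-length formula: f^λ = n! / Π hook(c), product over all cells c of the Young diagram. For λ = (9, 6, 6, 1), n = 22 boxes. Hook lengths by row (left-to-right, top-to-bottom): [12, 10, 9, 8, 7, 6, 3, 2, 1]; [8, 6, 5, 4, 3, 2]; [7, 5, 4, 3, 2, 1]; [1]. Product of hooks = 10534551552000. So f^λ = 22! / 10534551552000 = 1124000727777607680000 / 10534551552000 = 106696590.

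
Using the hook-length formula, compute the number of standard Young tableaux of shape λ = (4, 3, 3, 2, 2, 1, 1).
# SYT of shape (4, 3, 3, 2, 2, 1, 1) = 416988

Hook-length formula: f^λ = n! / Π hook(c), product over all cells c of the Young diagram. For λ = (4, 3, 3, 2, 2, 1, 1), n = 16 boxes. Hook lengths by row (left-to-right, top-to-bottom): [10, 7, 4, 1]; [8, 5, 2]; [7, 4, 1]; [5, 2]; [4, 1]; [2]; [1]. Product of hooks = 50176000. So f^λ = 16! / 50176000 = 20922789888000 / 50176000 = 416988.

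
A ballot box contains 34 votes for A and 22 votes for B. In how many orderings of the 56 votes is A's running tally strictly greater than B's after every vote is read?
Strict-lead orderings = 459124809056550

Total orderings of the 56 votes with 34 for A: C(56, 34) = 2142582442263900. By the Bertrand ballot formula (Cycle Lemma / reflection principle), the number of orderings in which A is strictly ahead of B throughout is (p − q)/(p + q) · C(p + q, p) = (34 − 22)/(34 + 22) · 2142582442263900 = 459124809056550.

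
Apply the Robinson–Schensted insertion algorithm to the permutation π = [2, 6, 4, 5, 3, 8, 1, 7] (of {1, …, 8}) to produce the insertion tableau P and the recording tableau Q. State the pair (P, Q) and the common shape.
P = [1, 3, 5, 7] / [2, 8] / [4] / [6];  Q = [1, 2, 4, 6] / [3, 8] / [5] / [7];  common shape = (4, 2, 1, 1)

Row-insert the values π_1, π_2, … into P one at a time, bumping the leftmost entry strictly greater than the inserted value down to the next row. The recording tableau Q records, in position (i, j), the step at which that cell was added to P.
  Insert 2 (step 1): P = [2];  Q = [1]
  Insert 6 (step 2): P = [2, 6];  Q = [1, 2]
  Insert 4 (step 3): P = [2, 4] / [6];  Q = [1, 2] / [3]
  Insert 5 (step 4): P = [2, 4, 5] / [6];  Q = [1, 2, 4] / [3]
  Insert 3 (step 5): P = [2, 3, 5] / [4] / [6];  Q = [1, 2, 4] / [3] / [5]
  Insert 8 (step 6): P = [2, 3, 5, 8] / [4] / [6];  Q = [1, 2, 4, 6] / [3] / [5]
  Insert 1 (step 7): P = [1, 3, 5, 8] / [2] / [4] / [6];  Q = [1, 2, 4, 6] / [3] / [5] / [7]
  Insert 7 (step 8): P = [1, 3, 5, 7] / [2, 8] / [4] / [6];  Q = [1, 2, 4, 6] / [3, 8] / [5] / [7]
Final shape: (4, 2, 1, 1).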